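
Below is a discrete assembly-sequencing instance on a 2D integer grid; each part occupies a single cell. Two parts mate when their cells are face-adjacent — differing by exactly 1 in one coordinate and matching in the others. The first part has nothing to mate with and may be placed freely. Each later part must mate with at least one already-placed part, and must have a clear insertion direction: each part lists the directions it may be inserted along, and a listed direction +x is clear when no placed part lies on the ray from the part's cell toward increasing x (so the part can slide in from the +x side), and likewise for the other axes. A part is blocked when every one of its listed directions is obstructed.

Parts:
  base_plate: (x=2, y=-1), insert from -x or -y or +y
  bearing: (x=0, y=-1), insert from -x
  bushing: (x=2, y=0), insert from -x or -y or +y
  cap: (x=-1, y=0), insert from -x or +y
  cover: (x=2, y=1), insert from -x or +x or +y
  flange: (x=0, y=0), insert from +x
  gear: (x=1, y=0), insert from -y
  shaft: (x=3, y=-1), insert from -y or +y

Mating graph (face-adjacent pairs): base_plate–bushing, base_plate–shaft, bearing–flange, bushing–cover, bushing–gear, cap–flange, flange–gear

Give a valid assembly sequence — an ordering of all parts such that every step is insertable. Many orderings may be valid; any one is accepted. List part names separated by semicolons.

bearing; flange; gear; cap; bushing; cover; base_plate; shaft

1. bearing@(0, -1) [-x clear] — {bearing}
2. flange@(0, 0) [+x clear] — {bearing, flange}
3. gear@(1, 0) [-y clear] — {bearing, flange, gear}
4. cap@(-1, 0) [-x clear] — {bearing, cap, flange, gear}
5. bushing@(2, 0) [-y clear] — {bearing, bushing, cap, flange, gear}
6. cover@(2, 1) [-x clear] — {bearing, bushing, cap, cover, flange, gear}
7. base_plate@(2, -1) [-y clear] — {base_plate, bearing, bushing, cap, cover, flange, gear}
8. shaft@(3, -1) [-y clear] — {base_plate, bearing, bushing, cap, cover, flange, gear, shaft}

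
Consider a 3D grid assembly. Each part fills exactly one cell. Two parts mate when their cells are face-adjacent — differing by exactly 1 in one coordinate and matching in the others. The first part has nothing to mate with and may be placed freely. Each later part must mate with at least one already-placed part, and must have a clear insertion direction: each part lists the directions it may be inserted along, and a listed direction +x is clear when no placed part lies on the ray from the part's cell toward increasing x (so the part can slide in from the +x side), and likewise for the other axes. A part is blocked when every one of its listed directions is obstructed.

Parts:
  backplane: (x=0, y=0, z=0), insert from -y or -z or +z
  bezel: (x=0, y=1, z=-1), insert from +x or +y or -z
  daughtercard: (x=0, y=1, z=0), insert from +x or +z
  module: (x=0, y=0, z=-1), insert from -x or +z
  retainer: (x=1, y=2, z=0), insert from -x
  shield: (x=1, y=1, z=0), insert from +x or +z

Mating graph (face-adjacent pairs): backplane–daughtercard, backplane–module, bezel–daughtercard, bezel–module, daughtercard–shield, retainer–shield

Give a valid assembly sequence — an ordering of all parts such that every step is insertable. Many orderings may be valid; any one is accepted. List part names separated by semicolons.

1. bezel@(0, 1, -1) [+x clear] — {bezel}
2. module@(0, 0, -1) [-x clear] — {bezel, module}
3. backplane@(0, 0, 0) [-y clear] — {backplane, bezel, module}
4. daughtercard@(0, 1, 0) [+x clear] — {backplane, bezel, daughtercard, module}
5. shield@(1, 1, 0) [+x clear] — {backplane, bezel, daughtercard, module, shield}
6. retainer@(1, 2, 0) [-x clear] — {backplane, bezel, daughtercard, module, retainer, shield}

bezel; module; backplane; daughtercard; shield; retainer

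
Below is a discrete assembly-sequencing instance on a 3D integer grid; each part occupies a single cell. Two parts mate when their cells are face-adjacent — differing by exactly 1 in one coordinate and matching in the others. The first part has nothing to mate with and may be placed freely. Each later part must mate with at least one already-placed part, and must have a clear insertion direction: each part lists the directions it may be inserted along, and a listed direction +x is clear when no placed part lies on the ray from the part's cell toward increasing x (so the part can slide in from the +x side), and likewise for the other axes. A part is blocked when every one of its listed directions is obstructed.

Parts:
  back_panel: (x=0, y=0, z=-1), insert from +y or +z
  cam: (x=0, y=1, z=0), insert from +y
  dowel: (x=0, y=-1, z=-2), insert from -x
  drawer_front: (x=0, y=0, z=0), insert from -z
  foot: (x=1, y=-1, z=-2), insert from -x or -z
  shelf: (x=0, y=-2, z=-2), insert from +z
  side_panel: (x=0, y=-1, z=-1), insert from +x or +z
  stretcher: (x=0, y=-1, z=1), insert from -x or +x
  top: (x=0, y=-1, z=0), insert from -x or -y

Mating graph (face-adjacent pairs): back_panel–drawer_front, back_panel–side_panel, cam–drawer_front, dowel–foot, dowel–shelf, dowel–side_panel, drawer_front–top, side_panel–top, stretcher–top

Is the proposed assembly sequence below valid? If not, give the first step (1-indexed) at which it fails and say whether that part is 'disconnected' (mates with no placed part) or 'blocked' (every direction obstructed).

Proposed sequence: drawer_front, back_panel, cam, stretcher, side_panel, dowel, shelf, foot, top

Invalid at step 4 (disconnected)

1. drawer_front@(0, 0, 0) [-z clear] — {drawer_front}
2. back_panel@(0, 0, -1) [+y clear] — {back_panel, drawer_front}
3. cam@(0, 1, 0) [+y clear] — {back_panel, cam, drawer_front}
4. stretcher@(0, -1, 1) — no placed neighbour ⇒ disconnected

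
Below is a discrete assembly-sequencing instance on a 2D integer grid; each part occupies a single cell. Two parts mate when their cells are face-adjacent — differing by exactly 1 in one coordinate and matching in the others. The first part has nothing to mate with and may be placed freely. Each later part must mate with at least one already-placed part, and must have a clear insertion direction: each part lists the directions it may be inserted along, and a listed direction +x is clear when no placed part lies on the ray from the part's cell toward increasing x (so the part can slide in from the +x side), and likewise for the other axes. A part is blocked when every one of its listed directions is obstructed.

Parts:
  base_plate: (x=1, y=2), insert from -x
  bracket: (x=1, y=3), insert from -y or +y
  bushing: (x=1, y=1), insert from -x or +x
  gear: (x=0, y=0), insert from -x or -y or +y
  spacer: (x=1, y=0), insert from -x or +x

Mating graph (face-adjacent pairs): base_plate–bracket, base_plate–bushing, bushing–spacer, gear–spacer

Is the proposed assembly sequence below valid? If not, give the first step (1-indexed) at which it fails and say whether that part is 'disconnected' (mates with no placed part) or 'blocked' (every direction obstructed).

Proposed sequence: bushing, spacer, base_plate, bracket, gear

Valid

1. bushing@(1, 1) [-x clear] — {bushing}
2. spacer@(1, 0) [-x clear] — {bushing, spacer}
3. base_plate@(1, 2) [-x clear] — {base_plate, bushing, spacer}
4. bracket@(1, 3) [+y clear] — {base_plate, bracket, bushing, spacer}
5. gear@(0, 0) [-x clear] — {base_plate, bracket, bushing, gear, spacer}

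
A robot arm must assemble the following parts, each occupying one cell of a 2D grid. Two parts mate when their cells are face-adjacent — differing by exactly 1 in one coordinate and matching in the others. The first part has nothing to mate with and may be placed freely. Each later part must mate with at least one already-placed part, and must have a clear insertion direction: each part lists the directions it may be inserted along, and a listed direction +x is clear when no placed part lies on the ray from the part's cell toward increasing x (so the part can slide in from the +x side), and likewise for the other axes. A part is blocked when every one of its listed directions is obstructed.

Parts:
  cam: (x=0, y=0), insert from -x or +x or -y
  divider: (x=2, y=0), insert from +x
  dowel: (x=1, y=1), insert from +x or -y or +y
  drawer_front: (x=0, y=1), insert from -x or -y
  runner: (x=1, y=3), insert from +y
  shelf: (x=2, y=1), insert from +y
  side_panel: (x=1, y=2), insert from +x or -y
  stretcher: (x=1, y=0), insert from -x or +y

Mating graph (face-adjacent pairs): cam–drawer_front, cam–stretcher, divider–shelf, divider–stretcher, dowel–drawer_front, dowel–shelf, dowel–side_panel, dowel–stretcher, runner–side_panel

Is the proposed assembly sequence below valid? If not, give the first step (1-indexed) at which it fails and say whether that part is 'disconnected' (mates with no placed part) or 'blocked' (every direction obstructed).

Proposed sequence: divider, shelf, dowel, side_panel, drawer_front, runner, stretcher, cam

1. divider@(2, 0) [+x clear] — {divider}
2. shelf@(2, 1) [+y clear] — {divider, shelf}
3. dowel@(1, 1) [-y clear] — {divider, dowel, shelf}
4. side_panel@(1, 2) [+x clear] — {divider, dowel, shelf, side_panel}
5. drawer_front@(0, 1) [-x clear] — {divider, dowel, drawer_front, shelf, side_panel}
6. runner@(1, 3) [+y clear] — {divider, dowel, drawer_front, runner, shelf, side_panel}
7. stretcher@(1, 0) [-x clear] — {divider, dowel, drawer_front, runner, shelf, side_panel, stretcher}
8. cam@(0, 0) [-x clear] — {cam, divider, dowel, drawer_front, runner, shelf, side_panel, stretcher}

Valid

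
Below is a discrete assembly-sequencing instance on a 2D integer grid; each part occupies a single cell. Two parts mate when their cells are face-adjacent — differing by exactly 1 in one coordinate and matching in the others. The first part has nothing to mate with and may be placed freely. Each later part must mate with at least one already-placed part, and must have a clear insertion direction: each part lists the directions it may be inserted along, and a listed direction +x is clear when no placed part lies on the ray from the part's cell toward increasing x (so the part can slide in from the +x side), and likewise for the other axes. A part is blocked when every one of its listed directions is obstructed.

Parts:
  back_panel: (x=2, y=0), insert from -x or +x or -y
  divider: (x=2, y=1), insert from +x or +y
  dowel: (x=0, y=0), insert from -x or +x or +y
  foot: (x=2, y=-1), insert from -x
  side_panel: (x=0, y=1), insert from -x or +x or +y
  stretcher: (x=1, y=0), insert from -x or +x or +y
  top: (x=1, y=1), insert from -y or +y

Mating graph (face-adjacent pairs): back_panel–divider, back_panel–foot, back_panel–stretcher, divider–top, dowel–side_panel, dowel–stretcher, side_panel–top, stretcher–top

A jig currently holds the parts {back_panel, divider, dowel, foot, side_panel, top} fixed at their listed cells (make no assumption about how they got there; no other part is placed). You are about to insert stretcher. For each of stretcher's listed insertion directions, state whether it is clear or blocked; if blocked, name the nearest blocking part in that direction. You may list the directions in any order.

-x: nearest on ray is dowel@(0, 0) ⇒ blocked
+x: nearest on ray is back_panel@(2, 0) ⇒ blocked
+y: nearest on ray is top@(1, 1) ⇒ blocked

+x: blocked by back_panel; +y: blocked by top; -x: blocked by dowel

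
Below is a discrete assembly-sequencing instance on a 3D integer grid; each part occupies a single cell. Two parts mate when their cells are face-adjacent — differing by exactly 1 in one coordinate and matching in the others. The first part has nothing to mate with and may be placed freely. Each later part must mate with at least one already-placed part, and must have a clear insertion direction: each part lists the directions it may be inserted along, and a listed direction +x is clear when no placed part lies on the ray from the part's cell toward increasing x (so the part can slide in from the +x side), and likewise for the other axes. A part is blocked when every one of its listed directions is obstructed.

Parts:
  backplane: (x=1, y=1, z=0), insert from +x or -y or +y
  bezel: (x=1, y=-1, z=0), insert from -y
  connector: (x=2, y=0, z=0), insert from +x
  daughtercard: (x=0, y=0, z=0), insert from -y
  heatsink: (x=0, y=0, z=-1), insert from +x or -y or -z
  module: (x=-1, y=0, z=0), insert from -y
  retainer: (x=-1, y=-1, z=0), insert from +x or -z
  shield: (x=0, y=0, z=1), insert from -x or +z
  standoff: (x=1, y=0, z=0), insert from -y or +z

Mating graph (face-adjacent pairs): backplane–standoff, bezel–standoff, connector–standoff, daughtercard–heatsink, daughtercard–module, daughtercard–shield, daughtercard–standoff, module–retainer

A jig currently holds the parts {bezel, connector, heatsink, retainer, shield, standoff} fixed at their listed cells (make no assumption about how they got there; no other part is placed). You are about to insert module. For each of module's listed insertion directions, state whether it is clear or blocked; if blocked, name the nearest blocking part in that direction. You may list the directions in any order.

-y: nearest on ray is retainer@(-1, -1, 0) ⇒ blocked

-y: blocked by retainer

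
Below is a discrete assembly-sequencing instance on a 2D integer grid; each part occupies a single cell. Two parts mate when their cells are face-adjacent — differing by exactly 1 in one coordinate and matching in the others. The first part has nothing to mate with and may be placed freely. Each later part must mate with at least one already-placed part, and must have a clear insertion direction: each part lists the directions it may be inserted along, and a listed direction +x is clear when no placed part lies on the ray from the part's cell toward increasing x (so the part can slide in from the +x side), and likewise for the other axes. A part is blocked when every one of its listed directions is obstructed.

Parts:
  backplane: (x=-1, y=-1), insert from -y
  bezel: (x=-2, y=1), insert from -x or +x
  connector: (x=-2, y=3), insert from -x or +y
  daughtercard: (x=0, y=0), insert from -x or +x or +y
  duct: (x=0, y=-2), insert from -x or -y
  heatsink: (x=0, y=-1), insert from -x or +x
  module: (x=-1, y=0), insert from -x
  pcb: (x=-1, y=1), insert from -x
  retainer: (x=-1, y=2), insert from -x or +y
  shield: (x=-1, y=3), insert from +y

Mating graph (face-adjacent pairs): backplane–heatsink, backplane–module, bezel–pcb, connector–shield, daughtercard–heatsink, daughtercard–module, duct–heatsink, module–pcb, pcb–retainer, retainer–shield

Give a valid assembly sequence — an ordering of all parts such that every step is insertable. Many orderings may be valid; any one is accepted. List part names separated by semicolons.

1. connector@(-2, 3) [-x clear] — {connector}
2. shield@(-1, 3) [+y clear] — {connector, shield}
3. retainer@(-1, 2) [-x clear] — {connector, retainer, shield}
4. pcb@(-1, 1) [-x clear] — {connector, pcb, retainer, shield}
5. bezel@(-2, 1) [-x clear] — {bezel, connector, pcb, retainer, shield}
6. module@(-1, 0) [-x clear] — {bezel, connector, module, pcb, retainer, shield}
7. backplane@(-1, -1) [-y clear] — {backplane, bezel, connector, module, pcb, retainer, shield}
8. daughtercard@(0, 0) [+x clear] — {backplane, bezel, connector, daughtercard, module, pcb, retainer, shield}
9. heatsink@(0, -1) [+x clear] — {backplane, bezel, connector, daughtercard, heatsink, module, pcb, retainer, shield}
10. duct@(0, -2) [-x clear] — {backplane, bezel, connector, daughtercard, duct, heatsink, module, pcb, retainer, shield}

connector; shield; retainer; pcb; bezel; module; backplane; daughtercard; heatsink; duct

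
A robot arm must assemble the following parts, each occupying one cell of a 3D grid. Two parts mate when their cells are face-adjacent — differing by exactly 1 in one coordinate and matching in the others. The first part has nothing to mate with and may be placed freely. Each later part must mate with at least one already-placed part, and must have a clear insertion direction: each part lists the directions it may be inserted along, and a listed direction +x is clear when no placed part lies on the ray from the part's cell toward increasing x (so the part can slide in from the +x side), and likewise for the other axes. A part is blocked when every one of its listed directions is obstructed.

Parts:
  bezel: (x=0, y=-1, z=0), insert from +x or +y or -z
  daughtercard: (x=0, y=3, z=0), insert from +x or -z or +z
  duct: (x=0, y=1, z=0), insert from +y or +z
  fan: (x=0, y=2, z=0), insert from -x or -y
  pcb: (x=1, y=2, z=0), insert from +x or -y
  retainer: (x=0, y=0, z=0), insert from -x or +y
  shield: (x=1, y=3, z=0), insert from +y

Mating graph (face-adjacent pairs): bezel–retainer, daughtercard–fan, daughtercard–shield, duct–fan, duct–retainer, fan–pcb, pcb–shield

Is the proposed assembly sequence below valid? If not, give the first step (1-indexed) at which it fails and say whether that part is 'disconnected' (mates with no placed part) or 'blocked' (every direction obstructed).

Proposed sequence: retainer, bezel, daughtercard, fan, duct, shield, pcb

1. retainer@(0, 0, 0) [-x clear] — {retainer}
2. bezel@(0, -1, 0) [+x clear] — {bezel, retainer}
3. daughtercard@(0, 3, 0) — no placed neighbour ⇒ disconnected

Invalid at step 3 (disconnected)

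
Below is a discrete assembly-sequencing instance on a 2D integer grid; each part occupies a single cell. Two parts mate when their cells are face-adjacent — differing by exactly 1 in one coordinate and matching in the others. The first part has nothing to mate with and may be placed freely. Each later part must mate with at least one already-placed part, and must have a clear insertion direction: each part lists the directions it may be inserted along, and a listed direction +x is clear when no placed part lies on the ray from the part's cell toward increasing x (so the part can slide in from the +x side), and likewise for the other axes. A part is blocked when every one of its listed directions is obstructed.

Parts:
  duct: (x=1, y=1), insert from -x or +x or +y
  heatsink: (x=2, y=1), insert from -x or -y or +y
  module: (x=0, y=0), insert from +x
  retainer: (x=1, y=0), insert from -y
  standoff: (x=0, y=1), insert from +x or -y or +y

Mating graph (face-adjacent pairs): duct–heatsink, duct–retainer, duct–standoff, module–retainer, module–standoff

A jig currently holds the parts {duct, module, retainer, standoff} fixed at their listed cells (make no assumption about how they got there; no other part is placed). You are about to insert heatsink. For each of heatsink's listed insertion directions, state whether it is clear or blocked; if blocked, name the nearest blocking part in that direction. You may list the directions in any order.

-x: nearest on ray is duct@(1, 1) ⇒ blocked
-y: ray from heatsink(2, 1) has no placed part ⇒ clear
+y: ray from heatsink(2, 1) has no placed part ⇒ clear

+y: clear; -x: blocked by duct; -y: clear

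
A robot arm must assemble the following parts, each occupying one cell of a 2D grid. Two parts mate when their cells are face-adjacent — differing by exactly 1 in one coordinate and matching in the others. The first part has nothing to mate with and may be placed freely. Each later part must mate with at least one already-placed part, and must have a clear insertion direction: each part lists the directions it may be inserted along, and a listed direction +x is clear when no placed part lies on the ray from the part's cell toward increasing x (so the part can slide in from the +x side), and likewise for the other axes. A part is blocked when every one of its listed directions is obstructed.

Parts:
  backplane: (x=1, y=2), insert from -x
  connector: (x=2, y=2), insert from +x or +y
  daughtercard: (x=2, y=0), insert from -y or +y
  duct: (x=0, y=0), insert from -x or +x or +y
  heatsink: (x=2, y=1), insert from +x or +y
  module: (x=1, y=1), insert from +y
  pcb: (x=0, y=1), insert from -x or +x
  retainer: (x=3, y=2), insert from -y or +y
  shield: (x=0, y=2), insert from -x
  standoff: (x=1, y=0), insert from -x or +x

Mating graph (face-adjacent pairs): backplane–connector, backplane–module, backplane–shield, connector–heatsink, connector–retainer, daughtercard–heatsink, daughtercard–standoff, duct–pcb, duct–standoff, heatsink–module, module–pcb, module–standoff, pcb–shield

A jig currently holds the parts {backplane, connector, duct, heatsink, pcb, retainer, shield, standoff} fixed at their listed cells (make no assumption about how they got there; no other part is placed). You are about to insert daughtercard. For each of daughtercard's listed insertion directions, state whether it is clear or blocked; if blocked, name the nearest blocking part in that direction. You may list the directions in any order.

+y: blocked by heatsink; -y: clear

-y: ray from daughtercard(2, 0) has no placed part ⇒ clear
+y: nearest on ray is heatsink@(2, 1) ⇒ blocked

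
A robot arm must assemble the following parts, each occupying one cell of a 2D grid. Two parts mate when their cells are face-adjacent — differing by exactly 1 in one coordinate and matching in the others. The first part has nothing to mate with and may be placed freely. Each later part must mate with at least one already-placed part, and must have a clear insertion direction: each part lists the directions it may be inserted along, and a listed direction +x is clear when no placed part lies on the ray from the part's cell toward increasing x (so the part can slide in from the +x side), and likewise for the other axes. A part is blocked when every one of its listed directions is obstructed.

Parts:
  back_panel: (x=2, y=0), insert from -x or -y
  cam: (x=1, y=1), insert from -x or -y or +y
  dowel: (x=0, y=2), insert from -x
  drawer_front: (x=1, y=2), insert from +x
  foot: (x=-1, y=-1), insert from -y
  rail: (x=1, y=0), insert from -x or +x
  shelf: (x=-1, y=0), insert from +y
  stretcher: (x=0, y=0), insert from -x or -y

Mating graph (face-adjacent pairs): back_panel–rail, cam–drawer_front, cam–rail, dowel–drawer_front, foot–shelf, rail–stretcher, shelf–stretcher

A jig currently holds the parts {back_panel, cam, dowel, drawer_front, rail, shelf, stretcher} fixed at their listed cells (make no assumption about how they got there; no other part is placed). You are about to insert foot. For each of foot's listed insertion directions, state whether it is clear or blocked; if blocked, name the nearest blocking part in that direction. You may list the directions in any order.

-y: ray from foot(-1, -1) has no placed part ⇒ clear

-y: clear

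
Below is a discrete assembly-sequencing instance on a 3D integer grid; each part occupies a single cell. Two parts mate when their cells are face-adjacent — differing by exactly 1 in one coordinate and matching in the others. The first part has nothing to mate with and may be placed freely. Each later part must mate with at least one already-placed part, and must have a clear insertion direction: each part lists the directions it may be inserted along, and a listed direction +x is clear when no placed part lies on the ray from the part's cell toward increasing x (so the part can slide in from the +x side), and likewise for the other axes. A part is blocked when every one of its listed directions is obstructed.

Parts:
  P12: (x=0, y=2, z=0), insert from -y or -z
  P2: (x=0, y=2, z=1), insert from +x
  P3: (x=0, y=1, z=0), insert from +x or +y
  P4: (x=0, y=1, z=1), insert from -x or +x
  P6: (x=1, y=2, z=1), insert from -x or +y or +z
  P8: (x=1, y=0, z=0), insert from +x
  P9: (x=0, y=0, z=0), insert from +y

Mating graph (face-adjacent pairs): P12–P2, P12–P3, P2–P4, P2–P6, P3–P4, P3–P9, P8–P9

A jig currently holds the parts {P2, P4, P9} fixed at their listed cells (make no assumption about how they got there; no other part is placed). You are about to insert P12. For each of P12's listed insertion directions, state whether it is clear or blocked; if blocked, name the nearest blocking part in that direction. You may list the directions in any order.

-y: nearest on ray is P9@(0, 0, 0) ⇒ blocked
-z: ray from P12(0, 2, 0) has no placed part ⇒ clear

-y: blocked by P9; -z: clear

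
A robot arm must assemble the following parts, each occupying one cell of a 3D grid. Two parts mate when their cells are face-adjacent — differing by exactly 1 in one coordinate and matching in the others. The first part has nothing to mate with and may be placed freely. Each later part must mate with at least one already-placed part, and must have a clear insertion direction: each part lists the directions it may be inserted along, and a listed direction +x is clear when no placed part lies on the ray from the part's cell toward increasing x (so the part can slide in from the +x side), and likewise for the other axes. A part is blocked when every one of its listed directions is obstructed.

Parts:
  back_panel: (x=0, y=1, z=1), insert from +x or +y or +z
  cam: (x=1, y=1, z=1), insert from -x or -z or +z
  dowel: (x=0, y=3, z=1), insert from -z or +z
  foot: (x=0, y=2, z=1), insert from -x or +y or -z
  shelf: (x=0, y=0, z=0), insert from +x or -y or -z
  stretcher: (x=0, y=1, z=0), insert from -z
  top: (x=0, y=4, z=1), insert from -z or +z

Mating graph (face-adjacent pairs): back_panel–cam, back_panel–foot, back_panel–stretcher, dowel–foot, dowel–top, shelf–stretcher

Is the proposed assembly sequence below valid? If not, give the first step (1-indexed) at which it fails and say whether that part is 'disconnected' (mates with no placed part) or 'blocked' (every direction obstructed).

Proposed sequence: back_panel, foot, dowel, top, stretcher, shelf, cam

1. back_panel@(0, 1, 1) [+x clear] — {back_panel}
2. foot@(0, 2, 1) [-x clear] — {back_panel, foot}
3. dowel@(0, 3, 1) [-z clear] — {back_panel, dowel, foot}
4. top@(0, 4, 1) [-z clear] — {back_panel, dowel, foot, top}
5. stretcher@(0, 1, 0) [-z clear] — {back_panel, dowel, foot, stretcher, top}
6. shelf@(0, 0, 0) [+x clear] — {back_panel, dowel, foot, shelf, stretcher, top}
7. cam@(1, 1, 1) [-z clear] — {back_panel, cam, dowel, foot, shelf, stretcher, top}

Valid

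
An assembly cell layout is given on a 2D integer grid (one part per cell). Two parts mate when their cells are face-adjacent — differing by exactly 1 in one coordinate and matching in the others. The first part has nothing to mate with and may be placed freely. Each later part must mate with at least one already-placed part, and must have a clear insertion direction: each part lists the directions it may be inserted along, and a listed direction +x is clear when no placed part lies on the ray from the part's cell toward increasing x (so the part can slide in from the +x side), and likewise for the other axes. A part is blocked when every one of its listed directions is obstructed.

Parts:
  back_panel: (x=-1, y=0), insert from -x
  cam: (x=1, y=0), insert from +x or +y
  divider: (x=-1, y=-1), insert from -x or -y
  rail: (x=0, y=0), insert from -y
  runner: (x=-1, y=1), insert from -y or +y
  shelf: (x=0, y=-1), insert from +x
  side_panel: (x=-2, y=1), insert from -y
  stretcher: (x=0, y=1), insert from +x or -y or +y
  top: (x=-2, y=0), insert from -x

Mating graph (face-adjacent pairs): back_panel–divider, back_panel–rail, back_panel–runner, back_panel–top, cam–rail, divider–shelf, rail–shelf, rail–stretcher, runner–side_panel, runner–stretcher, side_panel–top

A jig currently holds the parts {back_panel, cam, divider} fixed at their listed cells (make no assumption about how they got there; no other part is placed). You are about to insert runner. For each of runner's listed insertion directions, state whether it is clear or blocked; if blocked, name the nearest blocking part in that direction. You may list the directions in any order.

-y: nearest on ray is back_panel@(-1, 0) ⇒ blocked
+y: ray from runner(-1, 1) has no placed part ⇒ clear

+y: clear; -y: blocked by back_panel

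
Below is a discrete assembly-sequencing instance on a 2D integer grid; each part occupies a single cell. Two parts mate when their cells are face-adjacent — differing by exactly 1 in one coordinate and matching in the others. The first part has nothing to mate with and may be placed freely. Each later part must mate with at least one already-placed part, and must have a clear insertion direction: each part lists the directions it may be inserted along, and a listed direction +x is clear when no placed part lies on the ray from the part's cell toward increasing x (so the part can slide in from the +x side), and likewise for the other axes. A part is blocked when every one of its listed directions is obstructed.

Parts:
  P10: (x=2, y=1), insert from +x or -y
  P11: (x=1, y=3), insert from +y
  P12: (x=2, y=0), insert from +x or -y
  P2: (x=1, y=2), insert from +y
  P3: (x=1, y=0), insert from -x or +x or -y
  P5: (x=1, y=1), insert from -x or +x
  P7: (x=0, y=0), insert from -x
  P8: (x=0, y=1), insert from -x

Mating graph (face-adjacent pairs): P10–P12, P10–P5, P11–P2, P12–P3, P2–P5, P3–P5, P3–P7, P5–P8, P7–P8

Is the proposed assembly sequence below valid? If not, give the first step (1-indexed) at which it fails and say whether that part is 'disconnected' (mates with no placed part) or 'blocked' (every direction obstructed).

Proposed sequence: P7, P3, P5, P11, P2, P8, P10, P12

Invalid at step 4 (disconnected)

1. P7@(0, 0) [-x clear] — {P7}
2. P3@(1, 0) [+x clear] — {P3, P7}
3. P5@(1, 1) [-x clear] — {P3, P5, P7}
4. P11@(1, 3) — no placed neighbour ⇒ disconnected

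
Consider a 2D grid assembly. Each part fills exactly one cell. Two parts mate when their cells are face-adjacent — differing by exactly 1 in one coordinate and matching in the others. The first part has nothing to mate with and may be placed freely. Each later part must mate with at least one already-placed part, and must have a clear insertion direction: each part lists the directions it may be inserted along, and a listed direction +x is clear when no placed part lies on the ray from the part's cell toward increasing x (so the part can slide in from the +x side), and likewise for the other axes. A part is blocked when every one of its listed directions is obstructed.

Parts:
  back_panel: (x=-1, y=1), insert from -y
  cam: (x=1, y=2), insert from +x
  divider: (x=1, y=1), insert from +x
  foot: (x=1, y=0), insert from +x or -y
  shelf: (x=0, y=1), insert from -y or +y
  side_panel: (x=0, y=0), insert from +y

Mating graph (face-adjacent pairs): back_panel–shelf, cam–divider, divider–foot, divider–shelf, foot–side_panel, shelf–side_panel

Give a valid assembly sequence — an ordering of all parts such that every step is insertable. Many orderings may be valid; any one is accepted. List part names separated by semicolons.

1. cam@(1, 2) [+x clear] — {cam}
2. divider@(1, 1) [+x clear] — {cam, divider}
3. foot@(1, 0) [+x clear] — {cam, divider, foot}
4. side_panel@(0, 0) [+y clear] — {cam, divider, foot, side_panel}
5. shelf@(0, 1) [+y clear] — {cam, divider, foot, shelf, side_panel}
6. back_panel@(-1, 1) [-y clear] — {back_panel, cam, divider, foot, shelf, side_panel}

cam; divider; foot; side_panel; shelf; back_panel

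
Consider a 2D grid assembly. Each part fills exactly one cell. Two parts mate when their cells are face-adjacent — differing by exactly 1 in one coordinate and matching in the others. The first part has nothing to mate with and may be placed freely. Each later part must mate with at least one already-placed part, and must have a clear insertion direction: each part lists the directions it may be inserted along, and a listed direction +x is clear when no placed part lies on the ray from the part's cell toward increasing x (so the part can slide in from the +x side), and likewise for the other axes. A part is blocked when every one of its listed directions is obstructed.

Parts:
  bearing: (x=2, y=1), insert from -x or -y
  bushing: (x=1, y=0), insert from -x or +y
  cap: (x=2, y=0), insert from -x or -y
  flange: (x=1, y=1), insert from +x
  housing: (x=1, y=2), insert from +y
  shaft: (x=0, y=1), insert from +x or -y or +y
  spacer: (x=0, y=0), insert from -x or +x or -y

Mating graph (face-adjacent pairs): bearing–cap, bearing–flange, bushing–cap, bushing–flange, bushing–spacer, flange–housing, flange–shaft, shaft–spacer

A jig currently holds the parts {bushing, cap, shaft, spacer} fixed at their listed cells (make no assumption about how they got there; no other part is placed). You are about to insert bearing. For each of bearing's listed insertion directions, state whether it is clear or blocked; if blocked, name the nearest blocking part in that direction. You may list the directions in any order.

-x: blocked by shaft; -y: blocked by cap

-x: nearest on ray is shaft@(0, 1) ⇒ blocked
-y: nearest on ray is cap@(2, 0) ⇒ blocked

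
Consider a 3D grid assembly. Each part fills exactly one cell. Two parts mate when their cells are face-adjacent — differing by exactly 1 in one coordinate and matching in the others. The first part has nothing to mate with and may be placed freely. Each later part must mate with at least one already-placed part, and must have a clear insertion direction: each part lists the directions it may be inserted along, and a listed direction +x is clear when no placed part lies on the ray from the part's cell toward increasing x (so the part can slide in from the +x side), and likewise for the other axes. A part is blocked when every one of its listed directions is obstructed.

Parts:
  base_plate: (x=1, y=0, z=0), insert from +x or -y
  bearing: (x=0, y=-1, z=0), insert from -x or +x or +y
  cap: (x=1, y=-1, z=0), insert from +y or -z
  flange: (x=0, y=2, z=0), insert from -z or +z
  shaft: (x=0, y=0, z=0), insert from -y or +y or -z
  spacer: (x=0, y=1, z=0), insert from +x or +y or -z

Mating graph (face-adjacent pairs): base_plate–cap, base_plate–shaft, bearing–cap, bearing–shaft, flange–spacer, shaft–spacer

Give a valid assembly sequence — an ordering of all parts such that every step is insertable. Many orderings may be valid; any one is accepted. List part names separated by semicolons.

bearing; shaft; base_plate; spacer; flange; cap

1. bearing@(0, -1, 0) [-x clear] — {bearing}
2. shaft@(0, 0, 0) [+y clear] — {bearing, shaft}
3. base_plate@(1, 0, 0) [+x clear] — {base_plate, bearing, shaft}
4. spacer@(0, 1, 0) [+x clear] — {base_plate, bearing, shaft, spacer}
5. flange@(0, 2, 0) [-z clear] — {base_plate, bearing, flange, shaft, spacer}
6. cap@(1, -1, 0) [-z clear] — {base_plate, bearing, cap, flange, shaft, spacer}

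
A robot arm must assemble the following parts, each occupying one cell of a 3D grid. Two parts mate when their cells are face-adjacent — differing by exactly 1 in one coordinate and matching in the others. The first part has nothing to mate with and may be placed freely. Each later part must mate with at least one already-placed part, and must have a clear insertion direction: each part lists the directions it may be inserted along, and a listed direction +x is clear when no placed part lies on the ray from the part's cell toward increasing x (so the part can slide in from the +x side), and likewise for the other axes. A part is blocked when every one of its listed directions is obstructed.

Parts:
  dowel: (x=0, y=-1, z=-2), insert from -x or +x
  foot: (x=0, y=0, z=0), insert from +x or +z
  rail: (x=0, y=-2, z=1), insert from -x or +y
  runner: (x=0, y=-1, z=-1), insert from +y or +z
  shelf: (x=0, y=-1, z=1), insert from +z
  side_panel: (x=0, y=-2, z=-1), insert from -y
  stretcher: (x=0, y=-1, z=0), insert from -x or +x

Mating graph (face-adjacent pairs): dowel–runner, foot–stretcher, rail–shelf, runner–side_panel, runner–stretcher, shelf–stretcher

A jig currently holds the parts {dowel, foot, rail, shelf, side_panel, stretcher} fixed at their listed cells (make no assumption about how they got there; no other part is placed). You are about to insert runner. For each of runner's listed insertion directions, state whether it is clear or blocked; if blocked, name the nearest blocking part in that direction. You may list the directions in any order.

+y: ray from runner(0, -1, -1) has no placed part ⇒ clear
+z: nearest on ray is stretcher@(0, -1, 0) ⇒ blocked

+y: clear; +z: blocked by stretcher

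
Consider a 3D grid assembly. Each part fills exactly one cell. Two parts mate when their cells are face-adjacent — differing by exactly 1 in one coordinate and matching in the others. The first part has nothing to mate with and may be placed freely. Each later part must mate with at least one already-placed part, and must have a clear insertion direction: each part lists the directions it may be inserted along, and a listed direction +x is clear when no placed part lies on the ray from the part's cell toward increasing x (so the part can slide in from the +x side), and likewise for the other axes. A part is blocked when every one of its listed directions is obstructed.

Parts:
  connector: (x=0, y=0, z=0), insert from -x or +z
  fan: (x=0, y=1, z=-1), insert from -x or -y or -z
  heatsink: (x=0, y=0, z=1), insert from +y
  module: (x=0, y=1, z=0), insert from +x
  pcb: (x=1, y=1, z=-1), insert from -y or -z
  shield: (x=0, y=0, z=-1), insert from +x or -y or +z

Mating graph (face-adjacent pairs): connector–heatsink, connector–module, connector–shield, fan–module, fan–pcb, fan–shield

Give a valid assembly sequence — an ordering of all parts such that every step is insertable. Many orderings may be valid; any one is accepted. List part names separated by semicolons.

1. module@(0, 1, 0) [+x clear] — {module}
2. connector@(0, 0, 0) [-x clear] — {connector, module}
3. heatsink@(0, 0, 1) [+y clear] — {connector, heatsink, module}
4. fan@(0, 1, -1) [-x clear] — {connector, fan, heatsink, module}
5. pcb@(1, 1, -1) [-y clear] — {connector, fan, heatsink, module, pcb}
6. shield@(0, 0, -1) [+x clear] — {connector, fan, heatsink, module, pcb, shield}

module; connector; heatsink; fan; pcb; shield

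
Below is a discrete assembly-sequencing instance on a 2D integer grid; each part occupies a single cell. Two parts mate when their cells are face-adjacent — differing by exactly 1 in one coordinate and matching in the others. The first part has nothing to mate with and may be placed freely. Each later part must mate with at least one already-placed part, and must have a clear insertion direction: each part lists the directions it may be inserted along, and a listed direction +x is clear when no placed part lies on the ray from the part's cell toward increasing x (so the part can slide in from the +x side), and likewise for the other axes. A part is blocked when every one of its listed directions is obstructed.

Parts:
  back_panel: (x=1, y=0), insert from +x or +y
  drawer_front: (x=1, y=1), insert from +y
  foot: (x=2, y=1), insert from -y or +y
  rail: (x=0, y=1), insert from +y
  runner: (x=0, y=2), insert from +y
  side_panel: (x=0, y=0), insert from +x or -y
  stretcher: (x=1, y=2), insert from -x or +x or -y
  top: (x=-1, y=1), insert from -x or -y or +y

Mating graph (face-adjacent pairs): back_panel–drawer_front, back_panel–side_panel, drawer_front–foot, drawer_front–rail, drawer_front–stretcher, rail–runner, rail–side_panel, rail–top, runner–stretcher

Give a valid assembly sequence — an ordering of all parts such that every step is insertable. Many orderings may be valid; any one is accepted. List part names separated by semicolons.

rail; runner; side_panel; back_panel; drawer_front; foot; stretcher; top

1. rail@(0, 1) [+y clear] — {rail}
2. runner@(0, 2) [+y clear] — {rail, runner}
3. side_panel@(0, 0) [+x clear] — {rail, runner, side_panel}
4. back_panel@(1, 0) [+x clear] — {back_panel, rail, runner, side_panel}
5. drawer_front@(1, 1) [+y clear] — {back_panel, drawer_front, rail, runner, side_panel}
6. foot@(2, 1) [-y clear] — {back_panel, drawer_front, foot, rail, runner, side_panel}
7. stretcher@(1, 2) [+x clear] — {back_panel, drawer_front, foot, rail, runner, side_panel, stretcher}
8. top@(-1, 1) [-x clear] — {back_panel, drawer_front, foot, rail, runner, side_panel, stretcher, top}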